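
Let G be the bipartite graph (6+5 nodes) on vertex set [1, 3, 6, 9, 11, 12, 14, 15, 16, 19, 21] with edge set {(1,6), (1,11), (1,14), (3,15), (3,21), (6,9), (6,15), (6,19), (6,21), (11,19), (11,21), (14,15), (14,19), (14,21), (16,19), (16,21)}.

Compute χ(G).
Clique number ω(G) = 2 (lower bound: χ ≥ ω).
The graph is bipartite (no odd cycle), so 2 colors suffice: χ(G) = 2.
A valid 2-coloring: color 1: [1, 9, 12, 15, 19, 21]; color 2: [3, 6, 11, 14, 16].

χ(G) = 2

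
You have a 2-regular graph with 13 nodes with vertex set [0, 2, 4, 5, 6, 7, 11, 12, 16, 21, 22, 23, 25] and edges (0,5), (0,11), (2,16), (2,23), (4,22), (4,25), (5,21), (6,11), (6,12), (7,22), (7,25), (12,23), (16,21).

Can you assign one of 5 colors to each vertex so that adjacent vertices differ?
Yes, G is 5-colorable

A valid 5-coloring: color 1: [4, 5, 6, 7, 16, 23]; color 2: [2, 11, 12, 21, 22, 25]; color 3: [0].
(χ(G) = 3 ≤ 5.)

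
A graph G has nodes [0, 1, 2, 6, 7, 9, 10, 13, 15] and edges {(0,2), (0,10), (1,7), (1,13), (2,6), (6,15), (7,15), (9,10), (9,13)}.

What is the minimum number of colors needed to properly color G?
χ(G) = 3

Clique number ω(G) = 2 (lower bound: χ ≥ ω).
Odd cycle [9, 10, 0, 2, 6, 15, 7, 1, 13] needs 3 colors (χ ≥ 3).
The coloring below uses 3 colors, so χ(G) = 3.
A valid 3-coloring: color 1: [0, 1, 6, 9]; color 2: [2, 7, 10, 13]; color 3: [15].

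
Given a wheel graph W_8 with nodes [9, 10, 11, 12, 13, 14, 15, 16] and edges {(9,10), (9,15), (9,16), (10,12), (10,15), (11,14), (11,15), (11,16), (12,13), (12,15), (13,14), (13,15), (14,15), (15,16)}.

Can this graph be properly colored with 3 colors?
Odd cycle [12, 10, 9, 16, 11, 14, 13] needs 3 colors (χ ≥ 3).
Vertex 15 is adjacent to every vertex of [9, 10, 11, 12, 13, 14, 16], which already need 3 colors among themselves, so 15 needs a new color (χ ≥ 4).
Hence χ(G) ≥ 4 > 3, so no proper 3-coloring exists.

No, G is not 3-colorable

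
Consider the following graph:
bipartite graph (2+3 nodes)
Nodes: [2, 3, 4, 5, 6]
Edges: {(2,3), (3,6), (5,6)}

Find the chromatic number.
Clique number ω(G) = 2 (lower bound: χ ≥ ω).
The graph is bipartite (no odd cycle), so 2 colors suffice: χ(G) = 2.
A valid 2-coloring: color 1: [3, 4, 5]; color 2: [2, 6].

χ(G) = 2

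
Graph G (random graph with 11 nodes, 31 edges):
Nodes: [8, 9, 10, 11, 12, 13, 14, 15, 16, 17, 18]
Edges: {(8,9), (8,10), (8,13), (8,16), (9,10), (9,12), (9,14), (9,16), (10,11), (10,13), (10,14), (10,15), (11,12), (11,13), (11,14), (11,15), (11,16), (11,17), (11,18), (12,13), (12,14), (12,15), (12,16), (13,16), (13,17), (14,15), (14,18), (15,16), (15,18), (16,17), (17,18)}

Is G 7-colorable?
Yes, G is 7-colorable

A valid 7-coloring: color 1: [8, 11]; color 2: [14, 16]; color 3: [10, 12, 17]; color 4: [9, 13, 15]; color 5: [18].
(χ(G) = 5 ≤ 7.)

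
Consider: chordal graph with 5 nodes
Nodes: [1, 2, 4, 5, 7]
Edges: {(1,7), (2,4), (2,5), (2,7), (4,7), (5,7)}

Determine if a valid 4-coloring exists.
Yes, G is 4-colorable

A valid 4-coloring: color 1: [7]; color 2: [1, 2]; color 3: [4, 5].
(χ(G) = 3 ≤ 4.)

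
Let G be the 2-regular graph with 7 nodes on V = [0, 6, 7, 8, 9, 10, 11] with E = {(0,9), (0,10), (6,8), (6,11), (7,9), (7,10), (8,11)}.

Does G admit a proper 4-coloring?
A valid 4-coloring: color 1: [0, 6, 7]; color 2: [8, 9, 10]; color 3: [11].
(χ(G) = 3 ≤ 4.)

Yes, G is 4-colorable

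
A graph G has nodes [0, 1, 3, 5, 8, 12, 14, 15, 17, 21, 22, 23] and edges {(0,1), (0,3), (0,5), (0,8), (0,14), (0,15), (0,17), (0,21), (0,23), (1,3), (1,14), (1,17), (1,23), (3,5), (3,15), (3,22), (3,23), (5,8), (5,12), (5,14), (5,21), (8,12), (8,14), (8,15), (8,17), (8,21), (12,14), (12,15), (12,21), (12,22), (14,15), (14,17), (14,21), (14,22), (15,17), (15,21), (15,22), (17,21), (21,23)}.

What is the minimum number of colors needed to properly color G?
Clique number ω(G) = 6 (lower bound: χ ≥ ω).
The clique on [0, 8, 14, 15, 17, 21] has size 6, forcing χ ≥ 6, and the coloring below uses 6 colors, so χ(G) = 6.
A valid 6-coloring: color 1: [0, 12]; color 2: [3, 14]; color 3: [1, 21, 22]; color 4: [5, 15, 23]; color 5: [8]; color 6: [17].

χ(G) = 6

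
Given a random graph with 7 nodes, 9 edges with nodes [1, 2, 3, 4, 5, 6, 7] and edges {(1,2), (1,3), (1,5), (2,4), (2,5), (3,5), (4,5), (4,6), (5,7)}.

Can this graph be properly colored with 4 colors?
A valid 4-coloring: color 1: [5, 6]; color 2: [2, 3, 7]; color 3: [1, 4].
(χ(G) = 3 ≤ 4.)

Yes, G is 4-colorable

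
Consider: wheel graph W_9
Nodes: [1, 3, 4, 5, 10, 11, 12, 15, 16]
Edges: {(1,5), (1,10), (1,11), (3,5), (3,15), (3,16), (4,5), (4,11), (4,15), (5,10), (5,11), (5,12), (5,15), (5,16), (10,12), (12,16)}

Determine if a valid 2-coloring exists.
The clique on vertices [1, 5, 10] has size 3 > 2, so it alone needs 3 colors.

No, G is not 2-colorable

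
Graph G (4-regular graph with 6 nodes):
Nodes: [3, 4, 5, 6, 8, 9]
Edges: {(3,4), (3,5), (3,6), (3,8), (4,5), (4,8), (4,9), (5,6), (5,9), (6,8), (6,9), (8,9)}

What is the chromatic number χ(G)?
Clique number ω(G) = 3 (lower bound: χ ≥ ω).
The clique on [4, 8, 9] has size 3, forcing χ ≥ 3, and the coloring below uses 3 colors, so χ(G) = 3.
A valid 3-coloring: color 1: [4, 6]; color 2: [3, 9]; color 3: [5, 8].

χ(G) = 3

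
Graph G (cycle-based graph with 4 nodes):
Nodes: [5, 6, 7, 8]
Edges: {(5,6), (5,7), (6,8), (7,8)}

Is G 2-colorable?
A valid 2-coloring: color 1: [5, 8]; color 2: [6, 7].
(χ(G) = 2 ≤ 2.)

Yes, G is 2-colorable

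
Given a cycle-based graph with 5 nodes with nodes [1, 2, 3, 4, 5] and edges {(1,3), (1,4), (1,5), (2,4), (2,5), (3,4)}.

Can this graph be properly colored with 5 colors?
A valid 5-coloring: color 1: [1, 2]; color 2: [4, 5]; color 3: [3].
(χ(G) = 3 ≤ 5.)

Yes, G is 5-colorable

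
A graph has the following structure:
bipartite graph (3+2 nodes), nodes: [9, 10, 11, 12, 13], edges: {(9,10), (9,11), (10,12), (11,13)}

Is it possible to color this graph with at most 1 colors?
No, G is not 1-colorable

Edge (9,10) forces its endpoints to differ, so 1 color is not enough.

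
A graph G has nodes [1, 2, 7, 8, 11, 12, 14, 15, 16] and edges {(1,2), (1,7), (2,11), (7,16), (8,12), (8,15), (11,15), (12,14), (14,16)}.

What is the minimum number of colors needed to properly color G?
Clique number ω(G) = 2 (lower bound: χ ≥ ω).
Odd cycle [14, 12, 8, 15, 11, 2, 1, 7, 16] needs 3 colors (χ ≥ 3).
The coloring below uses 3 colors, so χ(G) = 3.
A valid 3-coloring: color 1: [2, 7, 8, 14]; color 2: [1, 12, 15, 16]; color 3: [11].

χ(G) = 3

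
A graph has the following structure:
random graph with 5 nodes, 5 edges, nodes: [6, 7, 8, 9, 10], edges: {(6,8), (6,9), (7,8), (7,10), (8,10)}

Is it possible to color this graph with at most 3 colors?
A valid 3-coloring: color 1: [8, 9]; color 2: [6, 7]; color 3: [10].
(χ(G) = 3 ≤ 3.)

Yes, G is 3-colorable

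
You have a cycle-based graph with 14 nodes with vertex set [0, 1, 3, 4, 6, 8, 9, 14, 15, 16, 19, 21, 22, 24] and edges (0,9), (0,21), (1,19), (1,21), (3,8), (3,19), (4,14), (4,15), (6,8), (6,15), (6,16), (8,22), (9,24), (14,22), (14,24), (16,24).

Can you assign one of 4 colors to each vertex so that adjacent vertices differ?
A valid 4-coloring: color 1: [8, 9, 14, 15, 16, 19, 21]; color 2: [0, 1, 3, 4, 6, 22, 24].
(χ(G) = 2 ≤ 4.)

Yes, G is 4-colorable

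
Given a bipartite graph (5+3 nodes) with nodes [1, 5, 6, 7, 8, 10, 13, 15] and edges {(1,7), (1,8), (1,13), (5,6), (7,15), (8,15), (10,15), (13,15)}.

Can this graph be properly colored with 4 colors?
A valid 4-coloring: color 1: [1, 6, 15]; color 2: [5, 7, 8, 10, 13].
(χ(G) = 2 ≤ 4.)

Yes, G is 4-colorable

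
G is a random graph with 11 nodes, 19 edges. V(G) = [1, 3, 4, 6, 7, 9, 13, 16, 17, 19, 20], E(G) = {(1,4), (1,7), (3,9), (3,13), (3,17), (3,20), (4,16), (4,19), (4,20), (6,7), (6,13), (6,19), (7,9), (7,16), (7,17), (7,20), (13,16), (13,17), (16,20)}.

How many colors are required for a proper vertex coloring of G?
χ(G) = 3

Clique number ω(G) = 3 (lower bound: χ ≥ ω).
The clique on [3, 13, 17] has size 3, forcing χ ≥ 3, and the coloring below uses 3 colors, so χ(G) = 3.
A valid 3-coloring: color 1: [4, 7, 13]; color 2: [1, 3, 6, 16]; color 3: [9, 17, 19, 20].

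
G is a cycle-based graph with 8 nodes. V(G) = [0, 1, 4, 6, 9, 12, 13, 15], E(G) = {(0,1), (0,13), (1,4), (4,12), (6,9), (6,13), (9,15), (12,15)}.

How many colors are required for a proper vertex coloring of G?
χ(G) = 2

Clique number ω(G) = 2 (lower bound: χ ≥ ω).
The graph is bipartite (no odd cycle), so 2 colors suffice: χ(G) = 2.
A valid 2-coloring: color 1: [0, 4, 6, 15]; color 2: [1, 9, 12, 13].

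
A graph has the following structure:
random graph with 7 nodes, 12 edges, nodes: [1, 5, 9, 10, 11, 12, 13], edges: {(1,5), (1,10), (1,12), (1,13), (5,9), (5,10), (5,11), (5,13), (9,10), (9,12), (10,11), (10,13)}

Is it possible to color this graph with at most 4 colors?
A valid 4-coloring: color 1: [5, 12]; color 2: [10]; color 3: [1, 9, 11]; color 4: [13].
(χ(G) = 4 ≤ 4.)

Yes, G is 4-colorable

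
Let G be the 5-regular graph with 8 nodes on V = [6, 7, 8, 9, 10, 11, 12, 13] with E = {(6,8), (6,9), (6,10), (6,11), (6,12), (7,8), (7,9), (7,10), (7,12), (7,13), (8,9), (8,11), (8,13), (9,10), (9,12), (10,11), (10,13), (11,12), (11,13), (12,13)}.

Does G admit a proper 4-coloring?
A valid 4-coloring: color 1: [9, 13]; color 2: [7, 11]; color 3: [8, 10, 12]; color 4: [6].
(χ(G) = 4 ≤ 4.)

Yes, G is 4-colorable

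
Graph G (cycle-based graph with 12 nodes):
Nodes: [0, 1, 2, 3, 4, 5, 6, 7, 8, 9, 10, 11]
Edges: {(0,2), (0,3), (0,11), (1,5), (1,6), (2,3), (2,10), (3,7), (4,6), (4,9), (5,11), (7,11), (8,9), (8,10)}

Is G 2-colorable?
The clique on vertices [0, 2, 3] has size 3 > 2, so it alone needs 3 colors.

No, G is not 2-colorable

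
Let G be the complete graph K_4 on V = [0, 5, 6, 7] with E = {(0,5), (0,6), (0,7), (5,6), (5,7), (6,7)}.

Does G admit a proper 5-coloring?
Yes, G is 5-colorable

A valid 5-coloring: color 1: [5]; color 2: [6]; color 3: [0]; color 4: [7].
(χ(G) = 4 ≤ 5.)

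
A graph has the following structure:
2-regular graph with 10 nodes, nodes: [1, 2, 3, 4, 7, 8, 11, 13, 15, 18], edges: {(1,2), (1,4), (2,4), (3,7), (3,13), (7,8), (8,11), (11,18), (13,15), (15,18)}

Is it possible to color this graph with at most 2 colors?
The clique on vertices [1, 2, 4] has size 3 > 2, so it alone needs 3 colors.

No, G is not 2-colorable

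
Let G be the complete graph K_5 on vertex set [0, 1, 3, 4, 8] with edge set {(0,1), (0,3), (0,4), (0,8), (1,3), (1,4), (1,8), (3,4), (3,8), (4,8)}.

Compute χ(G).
Clique number ω(G) = 5 (lower bound: χ ≥ ω).
The clique on [0, 1, 3, 4, 8] has size 5, forcing χ ≥ 5, and the coloring below uses 5 colors, so χ(G) = 5.
A valid 5-coloring: color 1: [3]; color 2: [1]; color 3: [4]; color 4: [8]; color 5: [0].

χ(G) = 5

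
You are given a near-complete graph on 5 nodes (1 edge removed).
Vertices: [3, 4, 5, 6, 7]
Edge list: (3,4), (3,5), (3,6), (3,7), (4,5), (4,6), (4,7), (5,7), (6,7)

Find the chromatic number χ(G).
Clique number ω(G) = 4 (lower bound: χ ≥ ω).
The clique on [3, 4, 5, 7] has size 4, forcing χ ≥ 4, and the coloring below uses 4 colors, so χ(G) = 4.
A valid 4-coloring: color 1: [3]; color 2: [4]; color 3: [7]; color 4: [5, 6].

χ(G) = 4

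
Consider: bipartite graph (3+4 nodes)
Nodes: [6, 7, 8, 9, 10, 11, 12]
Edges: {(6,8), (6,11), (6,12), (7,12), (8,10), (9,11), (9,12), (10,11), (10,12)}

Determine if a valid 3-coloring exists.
A valid 3-coloring: color 1: [8, 11, 12]; color 2: [6, 7, 9, 10].
(χ(G) = 2 ≤ 3.)

Yes, G is 3-colorable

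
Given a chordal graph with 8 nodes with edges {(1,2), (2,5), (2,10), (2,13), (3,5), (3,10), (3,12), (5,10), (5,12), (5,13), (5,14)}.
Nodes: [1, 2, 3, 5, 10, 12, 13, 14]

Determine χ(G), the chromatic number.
χ(G) = 3

Clique number ω(G) = 3 (lower bound: χ ≥ ω).
The clique on [2, 5, 10] has size 3, forcing χ ≥ 3, and the coloring below uses 3 colors, so χ(G) = 3.
A valid 3-coloring: color 1: [1, 5]; color 2: [2, 3, 14]; color 3: [10, 12, 13].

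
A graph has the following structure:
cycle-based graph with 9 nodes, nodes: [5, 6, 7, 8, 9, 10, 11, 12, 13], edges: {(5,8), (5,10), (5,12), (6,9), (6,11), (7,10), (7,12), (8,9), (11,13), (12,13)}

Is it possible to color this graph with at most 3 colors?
Yes, G is 3-colorable

A valid 3-coloring: color 1: [5, 7, 9, 11]; color 2: [6, 8, 10, 12]; color 3: [13].
(χ(G) = 3 ≤ 3.)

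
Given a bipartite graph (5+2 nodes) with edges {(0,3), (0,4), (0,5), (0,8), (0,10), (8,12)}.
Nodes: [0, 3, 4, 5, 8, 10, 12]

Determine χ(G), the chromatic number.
Clique number ω(G) = 2 (lower bound: χ ≥ ω).
The graph is bipartite (no odd cycle), so 2 colors suffice: χ(G) = 2.
A valid 2-coloring: color 1: [0, 12]; color 2: [3, 4, 5, 8, 10].

χ(G) = 2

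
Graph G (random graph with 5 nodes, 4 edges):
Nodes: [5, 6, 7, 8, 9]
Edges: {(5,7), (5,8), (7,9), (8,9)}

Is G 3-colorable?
Yes, G is 3-colorable

A valid 3-coloring: color 1: [5, 6, 9]; color 2: [7, 8].
(χ(G) = 2 ≤ 3.)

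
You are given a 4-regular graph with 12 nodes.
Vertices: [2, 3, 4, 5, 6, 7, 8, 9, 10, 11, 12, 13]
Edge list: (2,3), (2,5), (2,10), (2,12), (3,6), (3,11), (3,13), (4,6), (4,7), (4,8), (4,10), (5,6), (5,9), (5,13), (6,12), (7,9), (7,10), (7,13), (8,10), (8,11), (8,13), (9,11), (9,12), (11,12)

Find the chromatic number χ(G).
χ(G) = 3

Clique number ω(G) = 3 (lower bound: χ ≥ ω).
The clique on [4, 8, 10] has size 3, forcing χ ≥ 3, and the coloring below uses 3 colors, so χ(G) = 3.
A valid 3-coloring: color 1: [2, 4, 9, 13]; color 2: [3, 5, 7, 8, 12]; color 3: [6, 10, 11].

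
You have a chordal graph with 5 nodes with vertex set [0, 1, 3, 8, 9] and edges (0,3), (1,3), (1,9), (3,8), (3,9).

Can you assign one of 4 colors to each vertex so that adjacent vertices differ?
A valid 4-coloring: color 1: [3]; color 2: [0, 1, 8]; color 3: [9].
(χ(G) = 3 ≤ 4.)

Yes, G is 4-colorable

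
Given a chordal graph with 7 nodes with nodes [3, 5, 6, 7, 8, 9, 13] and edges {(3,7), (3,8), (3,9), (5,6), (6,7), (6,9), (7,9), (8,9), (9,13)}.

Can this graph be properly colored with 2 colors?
The clique on vertices [3, 8, 9] has size 3 > 2, so it alone needs 3 colors.

No, G is not 2-colorable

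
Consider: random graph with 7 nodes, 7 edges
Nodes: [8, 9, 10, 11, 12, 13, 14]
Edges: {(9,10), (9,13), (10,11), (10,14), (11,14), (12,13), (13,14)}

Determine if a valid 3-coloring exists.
Yes, G is 3-colorable

A valid 3-coloring: color 1: [8, 10, 13]; color 2: [9, 12, 14]; color 3: [11].
(χ(G) = 3 ≤ 3.)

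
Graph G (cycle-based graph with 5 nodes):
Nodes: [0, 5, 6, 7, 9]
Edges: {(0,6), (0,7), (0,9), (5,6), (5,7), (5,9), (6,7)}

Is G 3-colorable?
A valid 3-coloring: color 1: [6, 9]; color 2: [7]; color 3: [0, 5].
(χ(G) = 3 ≤ 3.)

Yes, G is 3-colorable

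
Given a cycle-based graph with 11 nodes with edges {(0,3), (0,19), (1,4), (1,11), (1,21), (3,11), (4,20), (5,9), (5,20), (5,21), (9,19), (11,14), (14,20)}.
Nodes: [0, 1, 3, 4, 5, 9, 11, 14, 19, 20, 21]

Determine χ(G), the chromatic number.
χ(G) = 3

Clique number ω(G) = 2 (lower bound: χ ≥ ω).
Odd cycle [5, 21, 1, 4, 20] needs 3 colors (χ ≥ 3).
The coloring below uses 3 colors, so χ(G) = 3.
A valid 3-coloring: color 1: [1, 3, 19, 20]; color 2: [0, 4, 5, 11]; color 3: [9, 14, 21].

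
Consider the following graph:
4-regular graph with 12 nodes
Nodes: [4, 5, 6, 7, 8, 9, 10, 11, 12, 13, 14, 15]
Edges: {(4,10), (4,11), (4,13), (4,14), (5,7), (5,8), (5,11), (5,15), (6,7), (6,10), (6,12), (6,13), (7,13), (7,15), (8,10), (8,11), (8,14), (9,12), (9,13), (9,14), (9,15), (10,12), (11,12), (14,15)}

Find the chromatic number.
χ(G) = 3

Clique number ω(G) = 3 (lower bound: χ ≥ ω).
The clique on [5, 8, 11] has size 3, forcing χ ≥ 3, and the coloring below uses 3 colors, so χ(G) = 3.
A valid 3-coloring: color 1: [8, 12, 13, 15]; color 2: [7, 10, 11, 14]; color 3: [4, 5, 6, 9].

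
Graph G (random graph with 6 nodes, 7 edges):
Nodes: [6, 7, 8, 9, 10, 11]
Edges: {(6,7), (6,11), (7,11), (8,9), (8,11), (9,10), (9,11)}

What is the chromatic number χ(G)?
Clique number ω(G) = 3 (lower bound: χ ≥ ω).
The clique on [8, 9, 11] has size 3, forcing χ ≥ 3, and the coloring below uses 3 colors, so χ(G) = 3.
A valid 3-coloring: color 1: [10, 11]; color 2: [6, 9]; color 3: [7, 8].

χ(G) = 3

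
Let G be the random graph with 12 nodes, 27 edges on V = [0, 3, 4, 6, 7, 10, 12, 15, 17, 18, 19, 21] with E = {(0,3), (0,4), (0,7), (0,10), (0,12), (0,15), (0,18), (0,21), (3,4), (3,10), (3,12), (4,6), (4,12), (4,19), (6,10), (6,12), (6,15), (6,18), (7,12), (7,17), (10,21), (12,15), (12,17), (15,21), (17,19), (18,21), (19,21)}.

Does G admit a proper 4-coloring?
A valid 4-coloring: color 1: [0, 6, 19]; color 2: [12, 21]; color 3: [4, 7, 10, 15, 18]; color 4: [3, 17].
(χ(G) = 4 ≤ 4.)

Yes, G is 4-colorable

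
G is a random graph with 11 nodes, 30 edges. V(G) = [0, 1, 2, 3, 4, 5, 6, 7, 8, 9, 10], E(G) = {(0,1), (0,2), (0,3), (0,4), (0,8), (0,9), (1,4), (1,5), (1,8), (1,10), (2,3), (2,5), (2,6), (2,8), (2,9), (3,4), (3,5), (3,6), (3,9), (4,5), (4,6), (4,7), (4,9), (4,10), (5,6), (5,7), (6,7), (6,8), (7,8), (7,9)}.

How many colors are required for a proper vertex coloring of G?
χ(G) = 4

Clique number ω(G) = 4 (lower bound: χ ≥ ω).
The clique on [0, 2, 3, 9] has size 4, forcing χ ≥ 4, and the coloring below uses 4 colors, so χ(G) = 4.
A valid 4-coloring: color 1: [2, 4]; color 2: [0, 6, 10]; color 3: [1, 3, 7]; color 4: [5, 8, 9].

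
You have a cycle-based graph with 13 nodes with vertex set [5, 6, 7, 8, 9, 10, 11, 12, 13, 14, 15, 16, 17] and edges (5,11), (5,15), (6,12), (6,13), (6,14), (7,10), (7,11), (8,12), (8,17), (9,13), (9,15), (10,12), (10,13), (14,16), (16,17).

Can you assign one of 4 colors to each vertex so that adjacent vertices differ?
Yes, G is 4-colorable

A valid 4-coloring: color 1: [5, 7, 12, 13, 14, 17]; color 2: [6, 8, 9, 10, 11, 16]; color 3: [15].
(χ(G) = 3 ≤ 4.)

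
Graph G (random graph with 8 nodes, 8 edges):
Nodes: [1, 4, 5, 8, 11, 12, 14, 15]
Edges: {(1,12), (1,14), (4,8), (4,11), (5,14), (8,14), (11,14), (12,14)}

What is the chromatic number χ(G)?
Clique number ω(G) = 3 (lower bound: χ ≥ ω).
The clique on [1, 12, 14] has size 3, forcing χ ≥ 3, and the coloring below uses 3 colors, so χ(G) = 3.
A valid 3-coloring: color 1: [4, 14, 15]; color 2: [5, 8, 11, 12]; color 3: [1].

χ(G) = 3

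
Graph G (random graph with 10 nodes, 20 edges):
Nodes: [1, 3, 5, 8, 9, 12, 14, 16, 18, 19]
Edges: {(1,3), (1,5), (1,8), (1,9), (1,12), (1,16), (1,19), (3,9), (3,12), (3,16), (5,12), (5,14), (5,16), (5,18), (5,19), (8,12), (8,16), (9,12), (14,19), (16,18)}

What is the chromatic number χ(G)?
Clique number ω(G) = 4 (lower bound: χ ≥ ω).
The clique on [1, 3, 9, 12] has size 4, forcing χ ≥ 4, and the coloring below uses 4 colors, so χ(G) = 4.
A valid 4-coloring: color 1: [1, 14, 18]; color 2: [3, 5, 8]; color 3: [12, 16, 19]; color 4: [9].

χ(G) = 4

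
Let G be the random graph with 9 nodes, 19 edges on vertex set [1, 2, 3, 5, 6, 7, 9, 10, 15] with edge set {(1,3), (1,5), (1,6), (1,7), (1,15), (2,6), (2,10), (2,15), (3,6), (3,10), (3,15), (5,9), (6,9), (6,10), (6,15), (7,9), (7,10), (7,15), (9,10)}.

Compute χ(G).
Clique number ω(G) = 4 (lower bound: χ ≥ ω).
The clique on [1, 3, 6, 15] has size 4, forcing χ ≥ 4, and the coloring below uses 4 colors, so χ(G) = 4.
A valid 4-coloring: color 1: [5, 6, 7]; color 2: [10, 15]; color 3: [1, 2, 9]; color 4: [3].

χ(G) = 4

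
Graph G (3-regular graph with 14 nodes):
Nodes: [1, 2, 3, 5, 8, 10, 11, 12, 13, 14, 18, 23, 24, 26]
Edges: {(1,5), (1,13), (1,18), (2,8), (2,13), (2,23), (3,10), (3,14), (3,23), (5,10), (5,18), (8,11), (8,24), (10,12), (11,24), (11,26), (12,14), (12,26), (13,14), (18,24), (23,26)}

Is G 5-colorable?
A valid 5-coloring: color 1: [1, 2, 10, 14, 24, 26]; color 2: [8, 12, 13, 18, 23]; color 3: [3, 5, 11].
(χ(G) = 3 ≤ 5.)

Yes, G is 5-colorable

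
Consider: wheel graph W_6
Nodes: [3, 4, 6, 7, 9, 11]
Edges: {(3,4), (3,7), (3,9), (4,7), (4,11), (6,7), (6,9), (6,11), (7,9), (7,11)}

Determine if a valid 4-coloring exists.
A valid 4-coloring: color 1: [7]; color 2: [3, 6]; color 3: [9, 11]; color 4: [4].
(χ(G) = 4 ≤ 4.)

Yes, G is 4-colorable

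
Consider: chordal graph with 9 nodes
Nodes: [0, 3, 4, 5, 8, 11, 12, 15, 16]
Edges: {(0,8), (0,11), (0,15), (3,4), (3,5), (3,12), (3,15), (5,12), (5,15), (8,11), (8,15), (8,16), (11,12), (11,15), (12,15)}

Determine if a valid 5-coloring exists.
Yes, G is 5-colorable

A valid 5-coloring: color 1: [4, 15, 16]; color 2: [8, 12]; color 3: [3, 11]; color 4: [0, 5].
(χ(G) = 4 ≤ 5.)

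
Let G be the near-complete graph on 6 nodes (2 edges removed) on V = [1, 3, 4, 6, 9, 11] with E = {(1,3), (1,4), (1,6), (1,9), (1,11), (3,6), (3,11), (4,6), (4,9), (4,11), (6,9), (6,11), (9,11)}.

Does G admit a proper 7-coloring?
Yes, G is 7-colorable

A valid 7-coloring: color 1: [11]; color 2: [1]; color 3: [6]; color 4: [3, 9]; color 5: [4].
(χ(G) = 5 ≤ 7.)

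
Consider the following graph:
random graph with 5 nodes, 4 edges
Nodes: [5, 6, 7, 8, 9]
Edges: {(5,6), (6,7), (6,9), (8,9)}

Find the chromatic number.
χ(G) = 2

Clique number ω(G) = 2 (lower bound: χ ≥ ω).
The graph is bipartite (no odd cycle), so 2 colors suffice: χ(G) = 2.
A valid 2-coloring: color 1: [6, 8]; color 2: [5, 7, 9].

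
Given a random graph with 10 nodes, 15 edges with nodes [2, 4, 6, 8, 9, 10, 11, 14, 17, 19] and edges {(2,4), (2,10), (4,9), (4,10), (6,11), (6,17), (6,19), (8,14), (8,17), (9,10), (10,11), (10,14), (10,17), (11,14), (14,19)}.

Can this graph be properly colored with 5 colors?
A valid 5-coloring: color 1: [6, 8, 10]; color 2: [4, 14, 17]; color 3: [2, 9, 11, 19].
(χ(G) = 3 ≤ 5.)

Yes, G is 5-colorable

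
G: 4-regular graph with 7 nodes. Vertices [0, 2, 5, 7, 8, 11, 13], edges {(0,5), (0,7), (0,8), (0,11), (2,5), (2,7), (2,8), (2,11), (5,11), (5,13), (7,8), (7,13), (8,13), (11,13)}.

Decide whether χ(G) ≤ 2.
No, G is not 2-colorable

The clique on vertices [0, 7, 8] has size 3 > 2, so it alone needs 3 colors.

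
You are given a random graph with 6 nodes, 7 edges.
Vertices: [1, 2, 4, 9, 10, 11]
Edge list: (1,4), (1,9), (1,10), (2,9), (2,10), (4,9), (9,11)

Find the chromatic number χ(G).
Clique number ω(G) = 3 (lower bound: χ ≥ ω).
The clique on [1, 4, 9] has size 3, forcing χ ≥ 3, and the coloring below uses 3 colors, so χ(G) = 3.
A valid 3-coloring: color 1: [9, 10]; color 2: [1, 2, 11]; color 3: [4].

χ(G) = 3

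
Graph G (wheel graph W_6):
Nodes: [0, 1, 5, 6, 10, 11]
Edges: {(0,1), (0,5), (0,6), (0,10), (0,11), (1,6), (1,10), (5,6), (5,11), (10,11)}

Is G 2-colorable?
The clique on vertices [0, 1, 10] has size 3 > 2, so it alone needs 3 colors.

No, G is not 2-colorable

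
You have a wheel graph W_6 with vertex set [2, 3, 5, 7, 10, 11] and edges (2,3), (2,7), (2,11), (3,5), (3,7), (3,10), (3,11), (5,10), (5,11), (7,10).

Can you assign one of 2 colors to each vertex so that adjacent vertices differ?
No, G is not 2-colorable

The clique on vertices [2, 3, 11] has size 3 > 2, so it alone needs 3 colors.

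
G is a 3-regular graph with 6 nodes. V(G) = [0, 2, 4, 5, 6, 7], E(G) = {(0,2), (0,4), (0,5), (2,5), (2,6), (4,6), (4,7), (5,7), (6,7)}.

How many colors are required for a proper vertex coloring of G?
χ(G) = 3

Clique number ω(G) = 3 (lower bound: χ ≥ ω).
The clique on [0, 2, 5] has size 3, forcing χ ≥ 3, and the coloring below uses 3 colors, so χ(G) = 3.
A valid 3-coloring: color 1: [0, 7]; color 2: [5, 6]; color 3: [2, 4].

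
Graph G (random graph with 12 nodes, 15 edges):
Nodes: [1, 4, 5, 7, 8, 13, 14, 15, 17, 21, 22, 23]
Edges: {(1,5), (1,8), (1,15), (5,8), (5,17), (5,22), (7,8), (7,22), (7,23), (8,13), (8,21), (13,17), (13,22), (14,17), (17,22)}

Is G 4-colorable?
A valid 4-coloring: color 1: [4, 8, 14, 15, 22, 23]; color 2: [5, 7, 13, 21]; color 3: [1, 17].
(χ(G) = 3 ≤ 4.)

Yes, G is 4-colorable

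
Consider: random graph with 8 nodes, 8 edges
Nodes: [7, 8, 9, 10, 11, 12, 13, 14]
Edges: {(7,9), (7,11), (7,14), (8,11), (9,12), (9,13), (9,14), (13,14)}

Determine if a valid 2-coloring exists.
The clique on vertices [9, 13, 14] has size 3 > 2, so it alone needs 3 colors.

No, G is not 2-colorable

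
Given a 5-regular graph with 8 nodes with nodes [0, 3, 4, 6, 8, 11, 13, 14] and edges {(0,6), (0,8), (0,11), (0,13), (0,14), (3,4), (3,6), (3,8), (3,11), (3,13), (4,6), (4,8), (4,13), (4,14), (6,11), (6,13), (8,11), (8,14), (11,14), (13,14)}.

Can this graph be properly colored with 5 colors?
Yes, G is 5-colorable

A valid 5-coloring: color 1: [3, 14]; color 2: [0, 4]; color 3: [6, 8]; color 4: [11, 13].
(χ(G) = 4 ≤ 5.)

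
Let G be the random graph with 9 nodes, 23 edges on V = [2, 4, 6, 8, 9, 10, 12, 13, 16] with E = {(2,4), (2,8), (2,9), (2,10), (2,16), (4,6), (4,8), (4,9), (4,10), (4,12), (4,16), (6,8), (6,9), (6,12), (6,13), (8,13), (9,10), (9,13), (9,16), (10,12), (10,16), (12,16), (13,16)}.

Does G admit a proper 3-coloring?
No, G is not 3-colorable

The clique on vertices [2, 4, 9, 10, 16] has size 5 > 3, so it alone needs 5 colors.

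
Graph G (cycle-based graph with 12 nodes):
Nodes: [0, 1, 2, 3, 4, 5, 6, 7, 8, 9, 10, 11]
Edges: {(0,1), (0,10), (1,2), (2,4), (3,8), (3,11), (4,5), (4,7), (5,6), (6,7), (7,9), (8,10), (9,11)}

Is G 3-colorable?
A valid 3-coloring: color 1: [1, 3, 4, 6, 9, 10]; color 2: [0, 2, 5, 7, 8, 11].
(χ(G) = 2 ≤ 3.)

Yes, G is 3-colorable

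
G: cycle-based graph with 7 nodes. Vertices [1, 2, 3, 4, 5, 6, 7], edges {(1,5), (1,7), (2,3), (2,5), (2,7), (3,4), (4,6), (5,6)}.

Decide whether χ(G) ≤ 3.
Yes, G is 3-colorable

A valid 3-coloring: color 1: [1, 2, 6]; color 2: [4, 5, 7]; color 3: [3].
(χ(G) = 3 ≤ 3.)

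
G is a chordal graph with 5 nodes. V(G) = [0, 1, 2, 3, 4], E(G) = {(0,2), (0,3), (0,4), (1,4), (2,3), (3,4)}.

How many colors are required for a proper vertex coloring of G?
Clique number ω(G) = 3 (lower bound: χ ≥ ω).
The clique on [0, 2, 3] has size 3, forcing χ ≥ 3, and the coloring below uses 3 colors, so χ(G) = 3.
A valid 3-coloring: color 1: [2, 4]; color 2: [1, 3]; color 3: [0].

χ(G) = 3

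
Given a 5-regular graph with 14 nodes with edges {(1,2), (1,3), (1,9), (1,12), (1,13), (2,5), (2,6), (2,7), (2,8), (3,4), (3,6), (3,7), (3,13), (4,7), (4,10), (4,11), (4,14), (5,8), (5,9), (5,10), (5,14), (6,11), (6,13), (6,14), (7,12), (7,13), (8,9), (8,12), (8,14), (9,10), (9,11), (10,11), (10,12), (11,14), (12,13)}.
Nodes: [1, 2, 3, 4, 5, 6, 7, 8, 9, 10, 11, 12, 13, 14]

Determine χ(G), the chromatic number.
Clique number ω(G) = 3 (lower bound: χ ≥ ω).
Suppose a proper 3-coloring c exists. The clique [1, 3, 13] takes 3 distinct colors; by symmetry let c(1) = 1, c(3) = 2, c(13) = 3.
- Vertex 6: neighbors [3, 13] already have colors [2, 3] ⇒ c(6) = 1.
- Vertex 7: neighbors [3, 13] already have colors [2, 3] ⇒ c(7) = 1.
- Vertex 4: neighbors [7, 3] already have colors [1, 2] ⇒ c(4) = 3.
- Vertex 11: neighbors [6, 4] already have colors [1, 3] ⇒ c(11) = 2.
- Vertex 14: neighbors [6, 11, 4] already have colors [1, 2, 3] — all 3 colors blocked. Contradiction.
The forced assignments end in a contradiction, so G has no proper 3-coloring (χ ≥ 4).
The coloring below uses 4 colors, so χ(G) = 4.
A valid 4-coloring: color 1: [2, 3, 9, 12, 14]; color 2: [1, 6, 7, 8, 10]; color 3: [4, 5, 13]; color 4: [11].

χ(G) = 4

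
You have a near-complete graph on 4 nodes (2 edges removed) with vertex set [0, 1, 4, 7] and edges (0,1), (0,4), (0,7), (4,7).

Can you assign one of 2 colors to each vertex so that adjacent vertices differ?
No, G is not 2-colorable

The clique on vertices [0, 4, 7] has size 3 > 2, so it alone needs 3 colors.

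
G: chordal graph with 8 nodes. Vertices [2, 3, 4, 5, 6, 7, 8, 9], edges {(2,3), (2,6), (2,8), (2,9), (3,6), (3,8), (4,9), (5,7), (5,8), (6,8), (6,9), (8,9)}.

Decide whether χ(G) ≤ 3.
The clique on vertices [2, 6, 8, 9] has size 4 > 3, so it alone needs 4 colors.

No, G is not 3-colorable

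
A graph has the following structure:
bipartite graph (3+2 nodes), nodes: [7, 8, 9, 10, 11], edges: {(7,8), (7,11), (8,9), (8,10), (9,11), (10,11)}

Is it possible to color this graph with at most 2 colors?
Yes, G is 2-colorable

A valid 2-coloring: color 1: [8, 11]; color 2: [7, 9, 10].
(χ(G) = 2 ≤ 2.)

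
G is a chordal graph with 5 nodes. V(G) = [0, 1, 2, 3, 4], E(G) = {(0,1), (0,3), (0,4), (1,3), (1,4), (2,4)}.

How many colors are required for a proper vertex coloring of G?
χ(G) = 3

Clique number ω(G) = 3 (lower bound: χ ≥ ω).
The clique on [0, 1, 3] has size 3, forcing χ ≥ 3, and the coloring below uses 3 colors, so χ(G) = 3.
A valid 3-coloring: color 1: [1, 2]; color 2: [3, 4]; color 3: [0].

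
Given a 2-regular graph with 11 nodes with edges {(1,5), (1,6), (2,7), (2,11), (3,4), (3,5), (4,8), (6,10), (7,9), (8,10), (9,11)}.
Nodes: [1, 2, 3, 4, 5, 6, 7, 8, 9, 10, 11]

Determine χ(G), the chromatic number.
Clique number ω(G) = 2 (lower bound: χ ≥ ω).
Odd cycle [1, 5, 3, 4, 8, 10, 6] needs 3 colors (χ ≥ 3).
The coloring below uses 3 colors, so χ(G) = 3.
A valid 3-coloring: color 1: [2, 4, 5, 9, 10]; color 2: [1, 3, 7, 8, 11]; color 3: [6].

χ(G) = 3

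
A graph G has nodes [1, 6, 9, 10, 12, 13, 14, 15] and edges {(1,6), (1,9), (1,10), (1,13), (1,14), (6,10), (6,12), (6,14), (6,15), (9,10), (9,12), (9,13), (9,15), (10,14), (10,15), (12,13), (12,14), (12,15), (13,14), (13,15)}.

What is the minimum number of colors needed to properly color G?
Clique number ω(G) = 4 (lower bound: χ ≥ ω).
The clique on [1, 6, 10, 14] has size 4, forcing χ ≥ 4, and the coloring below uses 4 colors, so χ(G) = 4.
A valid 4-coloring: color 1: [14, 15]; color 2: [6, 9]; color 3: [1, 12]; color 4: [10, 13].

χ(G) = 4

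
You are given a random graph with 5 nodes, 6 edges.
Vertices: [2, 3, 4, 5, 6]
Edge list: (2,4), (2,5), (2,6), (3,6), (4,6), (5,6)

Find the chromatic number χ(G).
Clique number ω(G) = 3 (lower bound: χ ≥ ω).
The clique on [2, 4, 6] has size 3, forcing χ ≥ 3, and the coloring below uses 3 colors, so χ(G) = 3.
A valid 3-coloring: color 1: [6]; color 2: [2, 3]; color 3: [4, 5].

χ(G) = 3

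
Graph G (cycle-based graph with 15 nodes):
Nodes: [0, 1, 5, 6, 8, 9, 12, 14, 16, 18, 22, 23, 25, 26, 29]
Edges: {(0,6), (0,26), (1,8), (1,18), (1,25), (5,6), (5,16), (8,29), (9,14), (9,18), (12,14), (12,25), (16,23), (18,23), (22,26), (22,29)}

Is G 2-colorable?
No, G is not 2-colorable

Odd cycle [23, 16, 5, 6, 0, 26, 22, 29, 8, 1, 18] needs 3 colors (χ ≥ 3).
Hence χ(G) ≥ 3 > 2, so no proper 2-coloring exists.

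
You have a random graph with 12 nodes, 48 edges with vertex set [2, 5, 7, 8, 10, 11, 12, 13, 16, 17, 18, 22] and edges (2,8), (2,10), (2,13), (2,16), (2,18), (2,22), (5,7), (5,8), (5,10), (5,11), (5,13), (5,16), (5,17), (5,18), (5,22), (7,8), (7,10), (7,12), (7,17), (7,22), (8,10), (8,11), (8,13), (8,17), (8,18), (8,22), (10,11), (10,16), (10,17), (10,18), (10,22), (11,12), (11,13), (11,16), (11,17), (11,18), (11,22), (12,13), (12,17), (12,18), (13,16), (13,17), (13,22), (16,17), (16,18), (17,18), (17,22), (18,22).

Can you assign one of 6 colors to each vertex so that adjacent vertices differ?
No, G is not 6-colorable

The clique on vertices [5, 8, 10, 11, 17, 18, 22] has size 7 > 6, so it alone needs 7 colors.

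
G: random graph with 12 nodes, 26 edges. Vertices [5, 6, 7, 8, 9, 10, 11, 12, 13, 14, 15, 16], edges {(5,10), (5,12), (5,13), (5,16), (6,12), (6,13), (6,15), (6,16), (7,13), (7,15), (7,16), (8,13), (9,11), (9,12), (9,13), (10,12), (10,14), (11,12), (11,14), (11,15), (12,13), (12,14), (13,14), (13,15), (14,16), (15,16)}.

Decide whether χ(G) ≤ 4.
Yes, G is 4-colorable

A valid 4-coloring: color 1: [10, 11, 13, 16]; color 2: [8, 12, 15]; color 3: [5, 6, 7, 9, 14].
(χ(G) = 3 ≤ 4.)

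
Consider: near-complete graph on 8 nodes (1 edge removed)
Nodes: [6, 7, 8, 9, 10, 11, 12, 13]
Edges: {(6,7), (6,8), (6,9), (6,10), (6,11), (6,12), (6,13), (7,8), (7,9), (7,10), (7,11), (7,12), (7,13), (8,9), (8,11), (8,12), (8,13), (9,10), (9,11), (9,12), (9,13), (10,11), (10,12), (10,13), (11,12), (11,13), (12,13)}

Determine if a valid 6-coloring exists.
No, G is not 6-colorable

The clique on vertices [6, 7, 8, 9, 11, 12, 13] has size 7 > 6, so it alone needs 7 colors.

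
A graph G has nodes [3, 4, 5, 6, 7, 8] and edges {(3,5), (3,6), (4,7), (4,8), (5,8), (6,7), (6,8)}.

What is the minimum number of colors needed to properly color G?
χ(G) = 2

Clique number ω(G) = 2 (lower bound: χ ≥ ω).
The graph is bipartite (no odd cycle), so 2 colors suffice: χ(G) = 2.
A valid 2-coloring: color 1: [3, 7, 8]; color 2: [4, 5, 6].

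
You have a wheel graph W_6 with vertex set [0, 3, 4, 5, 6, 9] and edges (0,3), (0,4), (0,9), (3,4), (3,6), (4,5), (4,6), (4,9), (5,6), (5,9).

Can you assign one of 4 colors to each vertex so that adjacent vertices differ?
A valid 4-coloring: color 1: [4]; color 2: [6, 9]; color 3: [3, 5]; color 4: [0].
(χ(G) = 4 ≤ 4.)

Yes, G is 4-colorable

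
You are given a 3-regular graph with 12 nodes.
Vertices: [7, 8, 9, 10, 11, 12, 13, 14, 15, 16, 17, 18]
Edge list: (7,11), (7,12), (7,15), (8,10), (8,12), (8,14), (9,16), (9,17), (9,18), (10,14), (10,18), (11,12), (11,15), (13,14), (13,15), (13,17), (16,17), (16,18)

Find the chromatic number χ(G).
χ(G) = 3

Clique number ω(G) = 3 (lower bound: χ ≥ ω).
The clique on [7, 11, 12] has size 3, forcing χ ≥ 3, and the coloring below uses 3 colors, so χ(G) = 3.
A valid 3-coloring: color 1: [12, 14, 15, 17, 18]; color 2: [7, 10, 13, 16]; color 3: [8, 9, 11].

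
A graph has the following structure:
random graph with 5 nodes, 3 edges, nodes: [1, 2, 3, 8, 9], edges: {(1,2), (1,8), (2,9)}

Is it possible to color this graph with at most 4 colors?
Yes, G is 4-colorable

A valid 4-coloring: color 1: [1, 3, 9]; color 2: [2, 8].
(χ(G) = 2 ≤ 4.)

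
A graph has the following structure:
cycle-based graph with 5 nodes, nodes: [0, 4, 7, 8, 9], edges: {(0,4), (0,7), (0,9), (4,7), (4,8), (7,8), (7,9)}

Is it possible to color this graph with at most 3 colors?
Yes, G is 3-colorable

A valid 3-coloring: color 1: [7]; color 2: [4, 9]; color 3: [0, 8].
(χ(G) = 3 ≤ 3.)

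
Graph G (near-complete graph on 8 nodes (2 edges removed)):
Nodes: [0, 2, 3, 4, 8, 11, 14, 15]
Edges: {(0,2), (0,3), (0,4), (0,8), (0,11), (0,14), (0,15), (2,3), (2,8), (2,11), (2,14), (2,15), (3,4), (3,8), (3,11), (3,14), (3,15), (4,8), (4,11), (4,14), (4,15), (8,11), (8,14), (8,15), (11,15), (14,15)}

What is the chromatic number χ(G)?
χ(G) = 6

Clique number ω(G) = 6 (lower bound: χ ≥ ω).
The clique on [0, 2, 3, 8, 11, 15] has size 6, forcing χ ≥ 6, and the coloring below uses 6 colors, so χ(G) = 6.
A valid 6-coloring: color 1: [0]; color 2: [3]; color 3: [8]; color 4: [15]; color 5: [2, 4]; color 6: [11, 14].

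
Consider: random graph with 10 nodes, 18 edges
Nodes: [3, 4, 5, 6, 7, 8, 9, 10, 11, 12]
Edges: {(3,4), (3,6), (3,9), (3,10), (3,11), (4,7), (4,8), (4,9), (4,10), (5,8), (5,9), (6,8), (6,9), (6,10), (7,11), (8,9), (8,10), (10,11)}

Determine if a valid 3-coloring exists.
Yes, G is 3-colorable

A valid 3-coloring: color 1: [3, 7, 8, 12]; color 2: [4, 5, 6, 11]; color 3: [9, 10].
(χ(G) = 3 ≤ 3.)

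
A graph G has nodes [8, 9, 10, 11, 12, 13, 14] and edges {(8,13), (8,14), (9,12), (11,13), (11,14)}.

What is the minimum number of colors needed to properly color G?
χ(G) = 2

Clique number ω(G) = 2 (lower bound: χ ≥ ω).
The graph is bipartite (no odd cycle), so 2 colors suffice: χ(G) = 2.
A valid 2-coloring: color 1: [8, 9, 10, 11]; color 2: [12, 13, 14].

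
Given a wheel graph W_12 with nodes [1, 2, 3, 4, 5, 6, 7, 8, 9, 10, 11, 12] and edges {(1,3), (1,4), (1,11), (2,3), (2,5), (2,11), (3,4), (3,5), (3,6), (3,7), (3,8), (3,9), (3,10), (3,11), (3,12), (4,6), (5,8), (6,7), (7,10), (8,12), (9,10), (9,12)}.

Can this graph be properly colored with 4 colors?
Yes, G is 4-colorable

A valid 4-coloring: color 1: [3]; color 2: [2, 4, 7, 8, 9]; color 3: [1, 5, 6, 10, 12]; color 4: [11].
(χ(G) = 4 ≤ 4.)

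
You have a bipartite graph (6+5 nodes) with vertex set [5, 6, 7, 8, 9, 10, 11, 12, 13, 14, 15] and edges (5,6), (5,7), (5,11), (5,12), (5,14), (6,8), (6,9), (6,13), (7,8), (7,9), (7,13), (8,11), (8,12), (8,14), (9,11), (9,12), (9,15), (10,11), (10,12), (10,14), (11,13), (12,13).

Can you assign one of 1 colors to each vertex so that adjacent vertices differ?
No, G is not 1-colorable

Edge (5,6) forces its endpoints to differ, so 1 color is not enough.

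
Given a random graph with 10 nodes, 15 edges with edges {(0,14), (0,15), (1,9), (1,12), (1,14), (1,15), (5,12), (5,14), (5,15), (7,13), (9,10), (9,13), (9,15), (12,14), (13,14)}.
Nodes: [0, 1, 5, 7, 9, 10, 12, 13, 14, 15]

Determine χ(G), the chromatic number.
Clique number ω(G) = 3 (lower bound: χ ≥ ω).
The clique on [1, 9, 15] has size 3, forcing χ ≥ 3, and the coloring below uses 3 colors, so χ(G) = 3.
A valid 3-coloring: color 1: [7, 9, 14]; color 2: [0, 1, 5, 10, 13]; color 3: [12, 15].

χ(G) = 3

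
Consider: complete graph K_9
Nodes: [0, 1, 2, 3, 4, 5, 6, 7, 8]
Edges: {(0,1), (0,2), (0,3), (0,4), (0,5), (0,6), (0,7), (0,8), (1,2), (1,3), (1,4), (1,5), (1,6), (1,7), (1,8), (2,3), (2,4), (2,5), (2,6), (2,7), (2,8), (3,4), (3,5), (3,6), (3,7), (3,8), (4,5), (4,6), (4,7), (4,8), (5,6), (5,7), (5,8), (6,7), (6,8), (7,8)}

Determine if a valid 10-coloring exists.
Yes, G is 10-colorable

A valid 10-coloring: color 1: [3]; color 2: [7]; color 3: [0]; color 4: [2]; color 5: [6]; color 6: [8]; color 7: [5]; color 8: [4]; color 9: [1].
(χ(G) = 9 ≤ 10.)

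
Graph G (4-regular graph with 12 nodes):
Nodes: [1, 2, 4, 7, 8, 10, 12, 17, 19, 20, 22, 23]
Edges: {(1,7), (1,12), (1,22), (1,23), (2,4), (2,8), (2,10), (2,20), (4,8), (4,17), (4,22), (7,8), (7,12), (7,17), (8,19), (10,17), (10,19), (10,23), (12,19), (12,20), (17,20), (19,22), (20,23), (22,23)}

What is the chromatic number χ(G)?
Clique number ω(G) = 3 (lower bound: χ ≥ ω).
The clique on [1, 7, 12] has size 3, forcing χ ≥ 3, and the coloring below uses 3 colors, so χ(G) = 3.
A valid 3-coloring: color 1: [2, 7, 19, 23]; color 2: [1, 4, 10, 20]; color 3: [8, 12, 17, 22].

χ(G) = 3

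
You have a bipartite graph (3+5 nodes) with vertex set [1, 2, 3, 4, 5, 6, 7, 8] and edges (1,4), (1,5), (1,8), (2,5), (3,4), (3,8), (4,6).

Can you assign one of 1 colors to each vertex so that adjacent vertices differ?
No, G is not 1-colorable

Edge (1,8) forces its endpoints to differ, so 1 color is not enough.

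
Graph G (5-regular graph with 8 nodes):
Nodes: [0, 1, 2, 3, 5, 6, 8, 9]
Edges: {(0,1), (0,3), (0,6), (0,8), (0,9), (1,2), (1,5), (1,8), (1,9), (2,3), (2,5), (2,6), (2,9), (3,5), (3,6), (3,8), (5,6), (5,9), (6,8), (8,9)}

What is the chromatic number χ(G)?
Clique number ω(G) = 4 (lower bound: χ ≥ ω).
The clique on [0, 1, 8, 9] has size 4, forcing χ ≥ 4, and the coloring below uses 4 colors, so χ(G) = 4.
A valid 4-coloring: color 1: [2, 8]; color 2: [0, 5]; color 3: [6, 9]; color 4: [1, 3].

χ(G) = 4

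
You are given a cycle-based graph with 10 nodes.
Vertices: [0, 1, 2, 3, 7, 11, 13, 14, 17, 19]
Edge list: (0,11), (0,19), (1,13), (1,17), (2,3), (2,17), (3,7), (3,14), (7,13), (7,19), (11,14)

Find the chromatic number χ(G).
χ(G) = 2

Clique number ω(G) = 2 (lower bound: χ ≥ ω).
The graph is bipartite (no odd cycle), so 2 colors suffice: χ(G) = 2.
A valid 2-coloring: color 1: [0, 1, 2, 7, 14]; color 2: [3, 11, 13, 17, 19].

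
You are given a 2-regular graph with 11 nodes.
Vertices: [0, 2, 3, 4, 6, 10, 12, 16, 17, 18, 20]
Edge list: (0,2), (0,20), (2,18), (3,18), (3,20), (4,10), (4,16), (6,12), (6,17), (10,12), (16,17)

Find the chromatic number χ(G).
χ(G) = 3

Clique number ω(G) = 2 (lower bound: χ ≥ ω).
Odd cycle [20, 0, 2, 18, 3] needs 3 colors (χ ≥ 3).
The coloring below uses 3 colors, so χ(G) = 3.
A valid 3-coloring: color 1: [0, 4, 12, 17, 18]; color 2: [2, 3, 6, 10, 16]; color 3: [20].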